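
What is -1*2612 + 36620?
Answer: 34008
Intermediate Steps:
-1*2612 + 36620 = -2612 + 36620 = 34008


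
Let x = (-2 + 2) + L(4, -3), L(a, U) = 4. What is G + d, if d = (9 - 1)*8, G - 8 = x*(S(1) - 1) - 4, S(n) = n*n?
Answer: 68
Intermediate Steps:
S(n) = n²
x = 4 (x = (-2 + 2) + 4 = 0 + 4 = 4)
G = 4 (G = 8 + (4*(1² - 1) - 4) = 8 + (4*(1 - 1) - 4) = 8 + (4*0 - 4) = 8 + (0 - 4) = 8 - 4 = 4)
d = 64 (d = 8*8 = 64)
G + d = 4 + 64 = 68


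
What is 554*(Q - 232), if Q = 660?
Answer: 237112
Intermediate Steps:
554*(Q - 232) = 554*(660 - 232) = 554*428 = 237112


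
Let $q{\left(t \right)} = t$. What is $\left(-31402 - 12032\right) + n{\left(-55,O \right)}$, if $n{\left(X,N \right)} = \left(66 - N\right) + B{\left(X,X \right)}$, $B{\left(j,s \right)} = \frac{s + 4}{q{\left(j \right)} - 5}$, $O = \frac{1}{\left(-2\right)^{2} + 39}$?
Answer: $- \frac{37295769}{860} \approx -43367.0$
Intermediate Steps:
$O = \frac{1}{43}$ ($O = \frac{1}{4 + 39} = \frac{1}{43} \approx 0.023256$)
$B{\left(j,s \right)} = \frac{4 + s}{-5 + j}$ ($B{\left(j,s \right)} = \frac{s + 4}{j - 5} = \frac{4 + s}{-5 + j}$)
$n{\left(X,N \right)} = 66 - N + \frac{4 + X}{-5 + X}$ ($n{\left(X,N \right)} = \left(66 - N\right) + \frac{4 + X}{-5 + X} = 66 - N + \frac{4 + X}{-5 + X}$)
$\left(-31402 - 12032\right) + n{\left(-55,O \right)} = \left(-31402 - 12032\right) + \frac{4 - 55 + \left(-5 - 55\right) \left(66 - \frac{1}{43}\right)}{-5 - 55} = -43434 + \frac{4 - 55 - 60 \left(66 - \frac{1}{43}\right)}{-60} = -43434 - \frac{4 - 55 - \frac{170220}{43}}{60} = -43434 - - \frac{57471}{860} = -43434 + \frac{57471}{860} = - \frac{37295769}{860}$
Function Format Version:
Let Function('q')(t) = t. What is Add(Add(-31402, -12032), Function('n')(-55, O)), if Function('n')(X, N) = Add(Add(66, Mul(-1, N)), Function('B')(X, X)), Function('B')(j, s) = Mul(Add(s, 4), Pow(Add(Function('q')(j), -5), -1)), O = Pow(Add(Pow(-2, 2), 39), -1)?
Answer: Rational(-37295769, 860) ≈ -43367.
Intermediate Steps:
O = Rational(1, 43) (O = Pow(Add(4, 39), -1) = Pow(43, -1) = Rational(1, 43) ≈ 0.023256)
Function('B')(j, s) = Mul(Pow(Add(-5, j), -1), Add(4, s)) (Function('B')(j, s) = Mul(Add(s, 4), Pow(Add(j, -5), -1)) = Mul(Add(4, s), Pow(Add(-5, j), -1)) = Mul(Pow(Add(-5, j), -1), Add(4, s)))
Function('n')(X, N) = Add(66, Mul(-1, N), Mul(Pow(Add(-5, X), -1), Add(4, X))) (Function('n')(X, N) = Add(Add(66, Mul(-1, N)), Mul(Pow(Add(-5, X), -1), Add(4, X))) = Add(66, Mul(-1, N), Mul(Pow(Add(-5, X), -1), Add(4, X))))
Add(Add(-31402, -12032), Function('n')(-55, O)) = Add(Add(-31402, -12032), Mul(Pow(Add(-5, -55), -1), Add(4, -55, Mul(Add(-5, -55), Add(66, Mul(-1, Rational(1, 43))))))) = Add(-43434, Mul(Pow(-60, -1), Add(4, -55, Mul(-60, Add(66, Rational(-1, 43)))))) = Add(-43434, Mul(Rational(-1, 60), Add(4, -55, Mul(-60, Rational(2837, 43))))) = Add(-43434, Mul(Rational(-1, 60), Add(4, -55, Rational(-170220, 43)))) = Add(-43434, Mul(Rational(-1, 60), Rational(-172413, 43))) = Add(-43434, Rational(57471, 860)) = Rational(-37295769, 860)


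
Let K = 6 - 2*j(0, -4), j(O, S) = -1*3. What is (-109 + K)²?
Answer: 9409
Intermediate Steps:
j(O, S) = -3
K = 12 (K = 6 - 2*(-3) = 6 + 6 = 12)
(-109 + K)² = (-109 + 12)² = (-97)² = 9409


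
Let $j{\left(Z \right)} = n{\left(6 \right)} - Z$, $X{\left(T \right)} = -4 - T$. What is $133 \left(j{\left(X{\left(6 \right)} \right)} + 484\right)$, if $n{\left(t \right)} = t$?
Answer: $66500$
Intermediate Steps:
$j{\left(Z \right)} = 6 - Z$
$133 \left(j{\left(X{\left(6 \right)} \right)} + 484\right) = 133 \left(\left(6 - \left(-4 - 6\right)\right) + 484\right) = 133 \left(\left(6 - -10\right) + 484\right) = 133 \left(\left(6 + 10\right) + 484\right) = 133 \left(16 + 484\right) = 133 \cdot 500 = 66500$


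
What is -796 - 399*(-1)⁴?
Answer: -1195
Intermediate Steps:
-796 - 399*(-1)⁴ = -796 - 399*1 = -796 - 399 = -1195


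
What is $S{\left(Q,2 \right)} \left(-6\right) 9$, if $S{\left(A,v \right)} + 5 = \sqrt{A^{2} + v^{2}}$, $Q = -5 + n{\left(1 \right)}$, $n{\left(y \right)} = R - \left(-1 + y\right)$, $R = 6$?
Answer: $270 - 54 \sqrt{5} \approx 149.25$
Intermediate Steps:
$n{\left(y \right)} = 7 - y$ ($n{\left(y \right)} = 6 - \left(-1 + y\right) = 7 - y$)
$Q = 1$ ($Q = -5 + \left(7 - 1\right) = -5 + 6 = 1$)
$S{\left(A,v \right)} = -5 + \sqrt{A^{2} + v^{2}}$
$S{\left(Q,2 \right)} \left(-6\right) 9 = \left(-5 + \sqrt{1^{2} + 2^{2}}\right) \left(-6\right) 9 = \left(-5 + \sqrt{1 + 4}\right) \left(-6\right) 9 = \left(-5 + \sqrt{5}\right) \left(-6\right) 9 = \left(30 - 6 \sqrt{5}\right) 9 = 270 - 54 \sqrt{5}$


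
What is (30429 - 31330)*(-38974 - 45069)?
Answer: 75722743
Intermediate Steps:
(30429 - 31330)*(-38974 - 45069) = -901*(-84043) = 75722743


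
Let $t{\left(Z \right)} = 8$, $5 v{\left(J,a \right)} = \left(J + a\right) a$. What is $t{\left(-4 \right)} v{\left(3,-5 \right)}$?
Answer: $16$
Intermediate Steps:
$v{\left(J,a \right)} = \frac{a \left(J + a\right)}{5}$ ($v{\left(J,a \right)} = \frac{\left(J + a\right) a}{5} = \frac{a \left(J + a\right)}{5}$)
$t{\left(-4 \right)} v{\left(3,-5 \right)} = 8 \cdot \frac{1}{5} \left(-5\right) \left(3 - 5\right) = 8 \cdot \frac{1}{5} \left(-5\right) \left(-2\right) = 8 \cdot 2 = 16$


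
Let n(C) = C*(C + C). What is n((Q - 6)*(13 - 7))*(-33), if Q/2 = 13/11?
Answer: -345600/11 ≈ -31418.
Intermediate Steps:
Q = 26/11 (Q = 2*(13/11) = 26/11 ≈ 2.3636)
n(C) = 2*C² (n(C) = C*(2*C) = 2*C²)
n((Q - 6)*(13 - 7))*(-33) = (2*((26/11 - 6)*(13 - 7))²)*(-33) = (2*(-40/11*6)²)*(-33) = (2*(-240/11)²)*(-33) = (2*(57600/121))*(-33) = (115200/121)*(-33) = -345600/11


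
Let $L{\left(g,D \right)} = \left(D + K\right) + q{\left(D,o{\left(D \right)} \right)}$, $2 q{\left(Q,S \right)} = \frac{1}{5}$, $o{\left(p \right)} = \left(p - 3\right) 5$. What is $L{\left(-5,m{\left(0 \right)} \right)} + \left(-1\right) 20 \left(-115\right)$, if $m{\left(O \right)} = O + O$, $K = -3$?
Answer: $\frac{22971}{10} \approx 2297.1$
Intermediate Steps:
$m{\left(O \right)} = 2 O$
$o{\left(p \right)} = -15 + 5 p$ ($o{\left(p \right)} = \left(-3 + p\right) 5 = -15 + 5 p$)
$q{\left(Q,S \right)} = \frac{1}{10}$ ($q{\left(Q,S \right)} = \frac{1}{2 \cdot 5} = \frac{1}{2} \cdot \frac{1}{5} = \frac{1}{10}$)
$L{\left(g,D \right)} = - \frac{29}{10} + D$ ($L{\left(g,D \right)} = \left(D - 3\right) + \frac{1}{10} = \left(-3 + D\right) + \frac{1}{10} = - \frac{29}{10} + D$)
$L{\left(-5,m{\left(0 \right)} \right)} + \left(-1\right) 20 \left(-115\right) = \left(- \frac{29}{10} + 2 \cdot 0\right) + \left(-1\right) 20 \left(-115\right) = \left(- \frac{29}{10} + 0\right) - -2300 = - \frac{29}{10} + 2300 = \frac{22971}{10}$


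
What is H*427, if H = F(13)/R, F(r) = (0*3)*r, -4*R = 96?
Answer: 0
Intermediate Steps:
R = -24 (R = -1/4*96 = -24)
F(r) = 0 (F(r) = 0*r = 0)
H = 0 (H = 0/(-24) = 0*(-1/24) = 0)
H*427 = 0*427 = 0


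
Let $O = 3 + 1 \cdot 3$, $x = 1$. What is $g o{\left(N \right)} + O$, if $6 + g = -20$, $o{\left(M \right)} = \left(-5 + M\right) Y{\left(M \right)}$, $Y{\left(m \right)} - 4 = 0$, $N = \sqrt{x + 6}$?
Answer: $526 - 104 \sqrt{7} \approx 250.84$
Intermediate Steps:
$N = \sqrt{7}$ ($N = \sqrt{1 + 6} = \sqrt{7} \approx 2.6458$)
$Y{\left(m \right)} = 4$ ($Y{\left(m \right)} = 4 + 0 = 4$)
$o{\left(M \right)} = -20 + 4 M$ ($o{\left(M \right)} = \left(-5 + M\right) 4 = -20 + 4 M$)
$O = 6$ ($O = 3 + 3 = 6$)
$g = -26$ ($g = -6 - 20 = -26$)
$g o{\left(N \right)} + O = - 26 \left(-20 + 4 \sqrt{7}\right) + 6 = \left(520 - 104 \sqrt{7}\right) + 6 = 526 - 104 \sqrt{7}$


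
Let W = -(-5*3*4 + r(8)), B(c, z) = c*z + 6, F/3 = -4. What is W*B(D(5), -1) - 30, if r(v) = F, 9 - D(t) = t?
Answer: 114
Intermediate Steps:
D(t) = 9 - t
F = -12 (F = 3*(-4) = -12)
B(c, z) = 6 + c*z
r(v) = -12
W = 72 (W = -(-5*3*4 - 12) = -(-15*4 - 12) = -(-60 - 12) = -1*(-72) = 72)
W*B(D(5), -1) - 30 = 72*(6 + (9 - 1*5)*(-1)) - 30 = 72*(6 + (9 - 5)*(-1)) - 30 = 72*(6 + 4*(-1)) - 30 = 72*(6 - 4) - 30 = 72*2 - 30 = 144 - 30 = 114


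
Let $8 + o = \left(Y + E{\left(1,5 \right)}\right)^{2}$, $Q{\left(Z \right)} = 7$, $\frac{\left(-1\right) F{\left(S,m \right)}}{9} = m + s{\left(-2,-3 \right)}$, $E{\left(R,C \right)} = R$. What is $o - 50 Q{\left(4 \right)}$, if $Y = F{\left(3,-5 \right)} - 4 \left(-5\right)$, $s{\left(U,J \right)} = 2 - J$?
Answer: $83$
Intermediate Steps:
$F{\left(S,m \right)} = -45 - 9 m$ ($F{\left(S,m \right)} = - 9 \left(m + \left(2 - -3\right)\right) = - 9 \left(m + \left(2 + 3\right)\right) = - 9 \left(m + 5\right) = - 9 \left(5 + m\right) = -45 - 9 m$)
$Y = 20$ ($Y = \left(-45 - -45\right) - 4 \left(-5\right) = \left(-45 + 45\right) - -20 = 0 + 20 = 20$)
$o = 433$ ($o = -8 + \left(20 + 1\right)^{2} = -8 + 21^{2} = -8 + 441 = 433$)
$o - 50 Q{\left(4 \right)} = 433 - 350 = 83$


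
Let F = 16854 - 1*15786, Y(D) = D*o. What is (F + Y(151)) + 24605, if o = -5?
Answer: 24918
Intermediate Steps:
Y(D) = -5*D (Y(D) = D*(-5) = -5*D)
F = 1068 (F = 16854 - 15786 = 1068)
(F + Y(151)) + 24605 = (1068 - 5*151) + 24605 = (1068 - 755) + 24605 = 313 + 24605 = 24918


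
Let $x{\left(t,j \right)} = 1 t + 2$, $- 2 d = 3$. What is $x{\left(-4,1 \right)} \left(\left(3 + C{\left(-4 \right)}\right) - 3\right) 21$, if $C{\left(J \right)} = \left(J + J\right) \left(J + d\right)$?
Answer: $-1848$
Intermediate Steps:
$d = - \frac{3}{2}$ ($d = \left(- \frac{1}{2}\right) 3 = - \frac{3}{2} \approx -1.5$)
$C{\left(J \right)} = 2 J \left(- \frac{3}{2} + J\right)$ ($C{\left(J \right)} = \left(J + J\right) \left(J - \frac{3}{2}\right) = 2 J \left(- \frac{3}{2} + J\right)$)
$x{\left(t,j \right)} = 2 + t$ ($x{\left(t,j \right)} = t + 2 = 2 + t$)
$x{\left(-4,1 \right)} \left(\left(3 + C{\left(-4 \right)}\right) - 3\right) 21 = \left(2 - 4\right) \left(\left(3 - 4 \left(-3 + 2 \left(-4\right)\right)\right) - 3\right) 21 = - 2 \left(\left(3 - 4 \left(-3 - 8\right)\right) - 3\right) 21 = - 2 \left(\left(3 - -44\right) - 3\right) 21 = - 2 \left(\left(3 + 44\right) - 3\right) 21 = - 2 \left(47 - 3\right) 21 = \left(-2\right) 44 \cdot 21 = \left(-88\right) 21 = -1848$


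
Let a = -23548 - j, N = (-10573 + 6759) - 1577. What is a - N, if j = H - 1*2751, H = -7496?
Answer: -7910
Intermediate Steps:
j = -10247 (j = -7496 - 1*2751 = -7496 - 2751 = -10247)
N = -5391 (N = -3814 - 1577 = -5391)
a = -13301 (a = -23548 - 1*(-10247) = -23548 + 10247 = -13301)
a - N = -13301 - 1*(-5391) = -13301 + 5391 = -7910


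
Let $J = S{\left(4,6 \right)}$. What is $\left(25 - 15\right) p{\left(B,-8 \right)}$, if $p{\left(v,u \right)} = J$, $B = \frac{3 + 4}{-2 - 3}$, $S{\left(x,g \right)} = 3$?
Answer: $30$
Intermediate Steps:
$J = 3$
$B = - \frac{7}{5}$ ($B = \frac{7}{-5} = 7 \left(- \frac{1}{5}\right) = - \frac{7}{5} \approx -1.4$)
$p{\left(v,u \right)} = 3$
$\left(25 - 15\right) p{\left(B,-8 \right)} = \left(25 - 15\right) 3 = 10 \cdot 3 = 30$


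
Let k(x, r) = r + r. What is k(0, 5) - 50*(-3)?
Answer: 160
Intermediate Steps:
k(x, r) = 2*r
k(0, 5) - 50*(-3) = 2*5 - 50*(-3) = 10 + 150 = 160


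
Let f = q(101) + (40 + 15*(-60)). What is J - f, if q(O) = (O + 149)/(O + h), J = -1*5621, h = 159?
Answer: -123811/26 ≈ -4762.0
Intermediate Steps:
J = -5621
q(O) = (149 + O)/(159 + O) (q(O) = (O + 149)/(O + 159) = (149 + O)/(159 + O))
f = -22335/26 (f = (149 + 101)/(159 + 101) + (40 + 15*(-60)) = 250/260 + (40 - 900) = (1/260)*250 - 860 = 25/26 - 860 = -22335/26 ≈ -859.04)
J - f = -5621 - 1*(-22335/26) = -5621 + 22335/26 = -123811/26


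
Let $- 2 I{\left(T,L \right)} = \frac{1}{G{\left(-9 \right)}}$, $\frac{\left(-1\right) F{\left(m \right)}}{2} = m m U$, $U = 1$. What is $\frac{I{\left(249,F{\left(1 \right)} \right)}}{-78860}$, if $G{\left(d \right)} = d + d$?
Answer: $- \frac{1}{2838960} \approx -3.5224 \cdot 10^{-7}$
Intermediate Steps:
$G{\left(d \right)} = 2 d$
$F{\left(m \right)} = - 2 m^{2}$ ($F{\left(m \right)} = - 2 m m 1 = - 2 m^{2} \cdot 1 = - 2 m^{2}$)
$I{\left(T,L \right)} = \frac{1}{36}$ ($I{\left(T,L \right)} = - \frac{1}{2 \cdot 2 \left(-9\right)} = - \frac{1}{2 \left(-18\right)} = \left(- \frac{1}{2}\right) \left(- \frac{1}{18}\right) = \frac{1}{36}$)
$\frac{I{\left(249,F{\left(1 \right)} \right)}}{-78860} = \frac{1}{36 \left(-78860\right)} = \frac{1}{36} \left(- \frac{1}{78860}\right) = - \frac{1}{2838960}$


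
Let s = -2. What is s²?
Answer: 4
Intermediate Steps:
s² = (-2)² = 4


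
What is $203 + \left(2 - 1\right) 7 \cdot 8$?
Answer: $259$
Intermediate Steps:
$203 + \left(2 - 1\right) 7 \cdot 8 = 203 + 1 \cdot 7 \cdot 8 = 203 + 7 \cdot 8 = 203 + 56 = 259$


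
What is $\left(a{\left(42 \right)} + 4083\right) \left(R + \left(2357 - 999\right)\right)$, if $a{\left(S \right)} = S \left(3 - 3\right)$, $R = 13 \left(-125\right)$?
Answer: $-1090161$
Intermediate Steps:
$R = -1625$
$a{\left(S \right)} = 0$ ($a{\left(S \right)} = S 0 = 0$)
$\left(a{\left(42 \right)} + 4083\right) \left(R + \left(2357 - 999\right)\right) = \left(0 + 4083\right) \left(-1625 + \left(2357 - 999\right)\right) = 4083 \left(-1625 + \left(2357 - 999\right)\right) = 4083 \left(-1625 + 1358\right) = 4083 \left(-267\right) = -1090161$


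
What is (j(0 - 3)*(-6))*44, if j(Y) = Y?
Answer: 792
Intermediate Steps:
(j(0 - 3)*(-6))*44 = ((0 - 3)*(-6))*44 = -3*(-6)*44 = 18*44 = 792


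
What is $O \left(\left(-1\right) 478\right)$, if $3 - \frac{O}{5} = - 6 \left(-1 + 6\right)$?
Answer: $-78870$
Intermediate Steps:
$O = 165$ ($O = 15 - 5 \left(- 6 \left(-1 + 6\right)\right) = 15 - 5 \left(\left(-6\right) 5\right) = 15 - -150 = 15 + 150 = 165$)
$O \left(\left(-1\right) 478\right) = 165 \left(\left(-1\right) 478\right) = 165 \left(-478\right) = -78870$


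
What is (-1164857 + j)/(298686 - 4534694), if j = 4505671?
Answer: -1670407/2118004 ≈ -0.78867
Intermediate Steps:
(-1164857 + j)/(298686 - 4534694) = (-1164857 + 4505671)/(298686 - 4534694) = 3340814/(-4236008) = 3340814*(-1/4236008) = -1670407/2118004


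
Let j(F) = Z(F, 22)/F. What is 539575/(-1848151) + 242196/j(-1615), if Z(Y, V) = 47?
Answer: -722897894407565/86863097 ≈ -8.3223e+6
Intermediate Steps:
j(F) = 47/F
539575/(-1848151) + 242196/j(-1615) = 539575/(-1848151) + 242196/((47/(-1615))) = 539575*(-1/1848151) + 242196/((47*(-1/1615))) = -539575/1848151 + 242196/(-47/1615) = -539575/1848151 + 242196*(-1615/47) = -539575/1848151 - 391146540/47 = -722897894407565/86863097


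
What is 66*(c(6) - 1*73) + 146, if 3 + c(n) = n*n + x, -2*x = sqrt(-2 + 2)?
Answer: -2494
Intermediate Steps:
x = 0 (x = -sqrt(-2 + 2)/2 = -sqrt(0)/2 = -1/2*0 = 0)
c(n) = -3 + n**2 (c(n) = -3 + (n*n + 0) = -3 + (n**2 + 0) = -3 + n**2)
66*(c(6) - 1*73) + 146 = 66*((-3 + 6**2) - 1*73) + 146 = 66*((-3 + 36) - 73) + 146 = 66*(33 - 73) + 146 = 66*(-40) + 146 = -2640 + 146 = -2494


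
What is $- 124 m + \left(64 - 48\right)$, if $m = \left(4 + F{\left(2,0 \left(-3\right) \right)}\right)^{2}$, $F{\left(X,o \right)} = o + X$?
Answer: $-4448$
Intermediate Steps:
$F{\left(X,o \right)} = X + o$
$m = 36$ ($m = \left(4 + \left(2 + 0 \left(-3\right)\right)\right)^{2} = \left(4 + \left(2 + 0\right)\right)^{2} = \left(4 + 2\right)^{2} = 6^{2} = 36$)
$- 124 m + \left(64 - 48\right) = \left(-124\right) 36 + \left(64 - 48\right) = -4464 + 16 = -4448$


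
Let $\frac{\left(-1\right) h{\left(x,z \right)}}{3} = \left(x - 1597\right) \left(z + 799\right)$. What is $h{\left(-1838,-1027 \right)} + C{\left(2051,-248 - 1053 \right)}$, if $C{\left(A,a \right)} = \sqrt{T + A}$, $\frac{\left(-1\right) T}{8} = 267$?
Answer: $-2349540 + i \sqrt{85} \approx -2.3495 \cdot 10^{6} + 9.2195 i$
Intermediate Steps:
$T = -2136$ ($T = \left(-8\right) 267 = -2136$)
$h{\left(x,z \right)} = - 3 \left(-1597 + x\right) \left(799 + z\right)$ ($h{\left(x,z \right)} = - 3 \left(x - 1597\right) \left(z + 799\right) = - 3 \left(-1597 + x\right) \left(799 + z\right)$)
$C{\left(A,a \right)} = \sqrt{-2136 + A}$
$h{\left(-1838,-1027 \right)} + C{\left(2051,-248 - 1053 \right)} = \left(3828009 - -4405686 + 4791 \left(-1027\right) - \left(-5514\right) \left(-1027\right)\right) + \sqrt{-2136 + 2051} = \left(3828009 + 4405686 - 4920357 - 5662878\right) + \sqrt{-85} = -2349540 + i \sqrt{85}$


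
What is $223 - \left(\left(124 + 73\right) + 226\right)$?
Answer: $-200$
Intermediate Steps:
$223 - \left(\left(124 + 73\right) + 226\right) = 223 - \left(197 + 226\right) = 223 - 423 = -200$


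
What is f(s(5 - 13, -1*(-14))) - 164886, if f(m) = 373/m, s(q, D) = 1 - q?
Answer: -1483601/9 ≈ -1.6484e+5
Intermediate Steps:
f(s(5 - 13, -1*(-14))) - 164886 = 373/(1 - (5 - 13)) - 164886 = 373/(1 - 1*(-8)) - 164886 = 373/(1 + 8) - 164886 = 373/9 - 164886 = -1483601/9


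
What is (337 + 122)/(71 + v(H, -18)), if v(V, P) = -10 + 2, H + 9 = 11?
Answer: 51/7 ≈ 7.2857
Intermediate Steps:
H = 2 (H = -9 + 11 = 2)
v(V, P) = -8
(337 + 122)/(71 + v(H, -18)) = (337 + 122)/(71 - 8) = 459/63 = 459*(1/63) = 51/7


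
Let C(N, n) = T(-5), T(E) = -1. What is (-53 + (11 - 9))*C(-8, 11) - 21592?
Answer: -21541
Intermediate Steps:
C(N, n) = -1
(-53 + (11 - 9))*C(-8, 11) - 21592 = (-53 + (11 - 9))*(-1) - 21592 = (-53 + 2)*(-1) - 21592 = -51*(-1) - 21592 = 51 - 21592 = -21541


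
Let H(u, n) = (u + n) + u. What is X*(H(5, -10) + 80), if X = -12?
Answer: -960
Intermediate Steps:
H(u, n) = n + 2*u (H(u, n) = (n + u) + u = n + 2*u)
X*(H(5, -10) + 80) = -12*((-10 + 2*5) + 80) = -12*((-10 + 10) + 80) = -12*(0 + 80) = -12*80 = -960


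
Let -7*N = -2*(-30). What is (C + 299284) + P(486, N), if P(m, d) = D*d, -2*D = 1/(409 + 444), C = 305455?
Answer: 3610896599/5971 ≈ 6.0474e+5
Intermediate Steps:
N = -60/7 (N = -(-2)*(-30)/7 = -⅐*60 = -60/7 ≈ -8.5714)
D = -1/1706 (D = -1/(2*(409 + 444)) = -½/853 = -½*1/853 = -1/1706 ≈ -0.00058617)
P(m, d) = -d/1706
(C + 299284) + P(486, N) = (305455 + 299284) - 1/1706*(-60/7) = 604739 + 30/5971 = 3610896599/5971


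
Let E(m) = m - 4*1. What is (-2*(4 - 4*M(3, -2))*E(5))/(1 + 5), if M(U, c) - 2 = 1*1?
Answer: 8/3 ≈ 2.6667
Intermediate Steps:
M(U, c) = 3 (M(U, c) = 2 + 1*1 = 2 + 1 = 3)
E(m) = -4 + m (E(m) = m - 4 = -4 + m)
(-2*(4 - 4*M(3, -2))*E(5))/(1 + 5) = (-2*(4 - 4*3)*(-4 + 5))/(1 + 5) = -2*(4 - 12)/6 = -(-16)*(⅙) = -2*(-8)*(⅙) = 16*(⅙) = 8/3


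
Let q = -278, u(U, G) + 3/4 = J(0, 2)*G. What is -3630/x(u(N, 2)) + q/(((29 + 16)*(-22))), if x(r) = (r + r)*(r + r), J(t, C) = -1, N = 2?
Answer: -59261/495 ≈ -119.72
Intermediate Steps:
u(U, G) = -¾ - G
x(r) = 4*r² (x(r) = (2*r)*(2*r) = 4*r²)
-3630/x(u(N, 2)) + q/(((29 + 16)*(-22))) = -3630*1/(4*(-¾ - 1*2)²) - 278*(-1/(22*(29 + 16))) = -3630*1/(4*(-¾ - 2)²) - 278/(45*(-22)) = -3630/(4*(-11/4)²) - 278/(-990) = -3630/(4*(121/16)) - 278*(-1/990) = -3630/121/4 + 139/495 = -3630*4/121 + 139/495 = -120 + 139/495 = -59261/495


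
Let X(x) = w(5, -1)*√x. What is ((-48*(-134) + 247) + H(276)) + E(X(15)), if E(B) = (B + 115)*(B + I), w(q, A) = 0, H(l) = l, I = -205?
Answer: -16620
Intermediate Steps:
X(x) = 0 (X(x) = 0*√x = 0)
E(B) = (-205 + B)*(115 + B) (E(B) = (B + 115)*(B - 205) = (115 + B)*(-205 + B) = (-205 + B)*(115 + B))
((-48*(-134) + 247) + H(276)) + E(X(15)) = ((-48*(-134) + 247) + 276) + (-23575 + 0² - 90*0) = ((6432 + 247) + 276) + (-23575 + 0 + 0) = (6679 + 276) - 23575 = 6955 - 23575 = -16620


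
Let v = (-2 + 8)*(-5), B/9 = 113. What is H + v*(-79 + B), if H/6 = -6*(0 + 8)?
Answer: -28428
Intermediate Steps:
B = 1017 (B = 9*113 = 1017)
v = -30 (v = 6*(-5) = -30)
H = -288 (H = 6*(-6*(0 + 8)) = 6*(-6*8) = 6*(-48) = -288)
H + v*(-79 + B) = -288 - 30*(-79 + 1017) = -288 - 30*938 = -288 - 28140 = -28428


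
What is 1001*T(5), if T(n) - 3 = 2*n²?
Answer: 53053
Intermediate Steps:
T(n) = 3 + 2*n²
1001*T(5) = 1001*(3 + 2*5²) = 1001*(3 + 2*25) = 1001*(3 + 50) = 1001*53 = 53053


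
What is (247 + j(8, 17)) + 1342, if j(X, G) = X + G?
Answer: 1614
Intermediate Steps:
j(X, G) = G + X
(247 + j(8, 17)) + 1342 = (247 + (17 + 8)) + 1342 = (247 + 25) + 1342 = 272 + 1342 = 1614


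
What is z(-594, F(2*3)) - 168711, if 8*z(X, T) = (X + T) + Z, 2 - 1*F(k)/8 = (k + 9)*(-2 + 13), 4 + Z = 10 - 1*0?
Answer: -337895/2 ≈ -1.6895e+5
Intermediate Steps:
Z = 6 (Z = -4 + (10 - 1*0) = -4 + (10 + 0) = -4 + 10 = 6)
F(k) = -776 - 88*k (F(k) = 16 - 8*(k + 9)*(-2 + 13) = 16 - 8*(9 + k)*11 = 16 - 8*(99 + 11*k) = 16 + (-792 - 88*k) = -776 - 88*k)
z(X, T) = ¾ + T/8 + X/8 (z(X, T) = ((X + T) + 6)/8 = ((T + X) + 6)/8 = (6 + T + X)/8 = ¾ + T/8 + X/8)
z(-594, F(2*3)) - 168711 = (¾ + (-776 - 176*3)/8 + (⅛)*(-594)) - 168711 = (¾ + (-776 - 88*6)/8 - 297/4) - 168711 = (¾ + (-776 - 528)/8 - 297/4) - 168711 = (¾ + (⅛)*(-1304) - 297/4) - 168711 = (¾ - 163 - 297/4) - 168711 = -473/2 - 168711 = -337895/2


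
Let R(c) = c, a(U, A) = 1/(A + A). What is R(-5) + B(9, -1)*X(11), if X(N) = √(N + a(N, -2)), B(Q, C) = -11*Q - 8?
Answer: -5 - 107*√43/2 ≈ -355.82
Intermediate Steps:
a(U, A) = 1/(2*A)
B(Q, C) = -8 - 11*Q
X(N) = √(-¼ + N) (X(N) = √(N + (½)/(-2)) = √(N + (½)*(-½)) = √(N - ¼) = √(-¼ + N))
R(-5) + B(9, -1)*X(11) = -5 + (-8 - 11*9)*(√(-1 + 4*11)/2) = -5 + (-8 - 99)*(√(-1 + 44)/2) = -5 - 107*√43/2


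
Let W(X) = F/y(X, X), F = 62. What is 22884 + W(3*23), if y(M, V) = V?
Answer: 1579058/69 ≈ 22885.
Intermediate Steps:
W(X) = 62/X
22884 + W(3*23) = 22884 + 62/((3*23)) = 22884 + 62/69 = 1579058/69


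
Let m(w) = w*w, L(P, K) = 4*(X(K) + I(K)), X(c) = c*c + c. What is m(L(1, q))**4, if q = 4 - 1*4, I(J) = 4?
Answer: 4294967296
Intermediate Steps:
X(c) = c + c**2 (X(c) = c**2 + c = c + c**2)
q = 0 (q = 4 - 4 = 0)
L(P, K) = 16 + 4*K*(1 + K) (L(P, K) = 4*(K*(1 + K) + 4) = 4*(4 + K*(1 + K)) = 16 + 4*K*(1 + K))
m(w) = w**2
m(L(1, q))**4 = ((16 + 4*0*(1 + 0))**2)**4 = ((16 + 4*0*1)**2)**4 = ((16 + 0)**2)**4 = (16**2)**4 = 256**4 = 4294967296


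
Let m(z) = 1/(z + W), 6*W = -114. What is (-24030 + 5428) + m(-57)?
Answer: -1413753/76 ≈ -18602.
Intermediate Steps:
W = -19 (W = (⅙)*(-114) = -19)
m(z) = 1/(-19 + z) (m(z) = 1/(z - 19) = 1/(-19 + z))
(-24030 + 5428) + m(-57) = (-24030 + 5428) + 1/(-19 - 57) = -18602 + 1/(-76) = -18602 - 1/76 = -1413753/76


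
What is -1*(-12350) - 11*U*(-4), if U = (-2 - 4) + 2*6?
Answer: 12614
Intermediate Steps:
U = 6 (U = -6 + 12 = 6)
-1*(-12350) - 11*U*(-4) = -1*(-12350) - 11*6*(-4) = 12350 - 66*(-4) = 12350 - 1*(-264) = 12350 + 264 = 12614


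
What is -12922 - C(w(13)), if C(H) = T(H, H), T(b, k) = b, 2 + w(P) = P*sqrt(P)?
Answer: -12920 - 13*sqrt(13) ≈ -12967.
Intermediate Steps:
w(P) = -2 + P**(3/2) (w(P) = -2 + P*sqrt(P) = -2 + P**(3/2))
C(H) = H
-12922 - C(w(13)) = -12922 - (-2 + 13**(3/2)) = -12922 - (-2 + 13*sqrt(13)) = -12922 + (2 - 13*sqrt(13)) = -12920 - 13*sqrt(13)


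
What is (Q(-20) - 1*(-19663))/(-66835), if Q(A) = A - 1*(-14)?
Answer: -19657/66835 ≈ -0.29411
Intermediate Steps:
Q(A) = 14 + A (Q(A) = A + 14 = 14 + A)
(Q(-20) - 1*(-19663))/(-66835) = ((14 - 20) - 1*(-19663))/(-66835) = (-6 + 19663)*(-1/66835) = 19657*(-1/66835) = -19657/66835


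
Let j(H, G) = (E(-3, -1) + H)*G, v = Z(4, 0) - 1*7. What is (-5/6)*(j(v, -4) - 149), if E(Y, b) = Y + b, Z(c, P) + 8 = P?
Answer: 365/6 ≈ 60.833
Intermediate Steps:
Z(c, P) = -8 + P
v = -15 (v = (-8 + 0) - 1*7 = -8 - 7 = -15)
j(H, G) = G*(-4 + H) (j(H, G) = ((-3 - 1) + H)*G = (-4 + H)*G = G*(-4 + H))
(-5/6)*(j(v, -4) - 149) = (-5/6)*(-4*(-4 - 15) - 149) = ((⅙)*(-5))*(-4*(-19) - 149) = -5*(76 - 149)/6 = -⅚*(-73) = 365/6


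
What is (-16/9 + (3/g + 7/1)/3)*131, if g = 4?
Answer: 3799/36 ≈ 105.53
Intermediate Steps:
(-16/9 + (3/g + 7/1)/3)*131 = (-16/9 + (3/4 + 7/1)/3)*131 = (-16*⅑ + (3*(¼) + 7*1)*(⅓))*131 = (-16/9 + (¾ + 7)*(⅓))*131 = (-16/9 + (31/4)*(⅓))*131 = (-16/9 + 31/12)*131 = (29/36)*131 = 3799/36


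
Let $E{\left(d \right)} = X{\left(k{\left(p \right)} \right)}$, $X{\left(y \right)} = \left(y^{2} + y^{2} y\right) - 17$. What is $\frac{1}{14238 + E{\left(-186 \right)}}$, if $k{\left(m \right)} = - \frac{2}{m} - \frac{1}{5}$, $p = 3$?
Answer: $\frac{3375}{47996213} \approx 7.0318 \cdot 10^{-5}$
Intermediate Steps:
$k{\left(m \right)} = - \frac{1}{5} - \frac{2}{m}$ ($k{\left(m \right)} = - \frac{2}{m} - \frac{1}{5} = - \frac{1}{5} - \frac{2}{m}$)
$X{\left(y \right)} = -17 + y^{2} + y^{3}$ ($X{\left(y \right)} = \left(y^{2} + y^{3}\right) - 17 = -17 + y^{2} + y^{3}$)
$E{\left(d \right)} = - \frac{57037}{3375}$ ($E{\left(d \right)} = -17 + \left(\frac{-10 - 3}{5 \cdot 3}\right)^{2} + \left(\frac{-10 - 3}{5 \cdot 3}\right)^{3} = -17 + \left(\frac{1}{5} \cdot \frac{1}{3} \left(-10 - 3\right)\right)^{2} + \left(\frac{1}{5} \cdot \frac{1}{3} \left(-10 - 3\right)\right)^{3} = -17 + \left(\frac{1}{5} \cdot \frac{1}{3} \left(-13\right)\right)^{2} + \left(\frac{1}{5} \cdot \frac{1}{3} \left(-13\right)\right)^{3} = -17 + \left(- \frac{13}{15}\right)^{2} + \left(- \frac{13}{15}\right)^{3} = -17 + \frac{169}{225} - \frac{2197}{3375} = - \frac{57037}{3375}$)
$\frac{1}{14238 + E{\left(-186 \right)}} = \frac{1}{14238 - \frac{57037}{3375}} = \frac{1}{\frac{47996213}{3375}} = \frac{3375}{47996213}$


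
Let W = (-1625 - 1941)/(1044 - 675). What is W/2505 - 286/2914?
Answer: -137376997/1346770665 ≈ -0.10200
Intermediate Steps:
W = -3566/369 ≈ -9.6640
W/2505 - 286/2914 = -3566/369/2505 - 286/2914 = -3566/369*1/2505 - 286*1/2914 = -3566/924345 - 143/1457 = -137376997/1346770665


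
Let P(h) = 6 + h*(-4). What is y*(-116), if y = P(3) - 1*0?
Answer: 696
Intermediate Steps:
P(h) = 6 - 4*h
y = -6 (y = (6 - 4*3) - 1*0 = (6 - 12) + 0 = -6 + 0 = -6)
y*(-116) = -6*(-116) = 696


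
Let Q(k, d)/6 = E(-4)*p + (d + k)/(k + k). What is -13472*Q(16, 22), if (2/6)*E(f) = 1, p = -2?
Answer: 389004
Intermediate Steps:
E(f) = 3 (E(f) = 3*1 = 3)
Q(k, d) = -36 + 3*(d + k)/k (Q(k, d) = 6*(3*(-2) + (d + k)/(k + k)) = 6*(-6 + (d + k)/((2*k))) = 6*(-6 + (d + k)*(1/(2*k))) = 6*(-6 + (d + k)/(2*k)) = -36 + 3*(d + k)/k)
-13472*Q(16, 22) = -13472*(-33 + 3*22/16) = -13472*(-33 + 3*22*(1/16)) = -13472*(-33 + 33/8) = -13472*(-231/8) = 389004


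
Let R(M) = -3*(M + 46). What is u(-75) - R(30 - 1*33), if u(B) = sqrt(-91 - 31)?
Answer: 129 + I*sqrt(122) ≈ 129.0 + 11.045*I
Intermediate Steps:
R(M) = -138 - 3*M (R(M) = -3*(46 + M) = -138 - 3*M)
u(B) = I*sqrt(122) (u(B) = sqrt(-122) = I*sqrt(122))
u(-75) - R(30 - 1*33) = I*sqrt(122) - (-138 - 3*(30 - 1*33)) = I*sqrt(122) - (-138 - 3*(30 - 33)) = I*sqrt(122) - (-138 - 3*(-3)) = I*sqrt(122) - (-138 + 9) = I*sqrt(122) - 1*(-129) = I*sqrt(122) + 129 = 129 + I*sqrt(122)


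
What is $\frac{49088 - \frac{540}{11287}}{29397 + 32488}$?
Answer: $\frac{554055716}{698495995} \approx 0.79321$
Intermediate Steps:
$\frac{49088 - \frac{540}{11287}}{29397 + 32488} = \frac{49088 - \frac{540}{11287}}{61885} = \left(49088 - \frac{540}{11287}\right) \frac{1}{61885} = \frac{554055716}{11287} \cdot \frac{1}{61885} = \frac{554055716}{698495995}$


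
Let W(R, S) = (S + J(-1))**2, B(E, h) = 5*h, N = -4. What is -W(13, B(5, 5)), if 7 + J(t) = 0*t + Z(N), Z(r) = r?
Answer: -196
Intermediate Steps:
J(t) = -11 (J(t) = -7 + (0*t - 4) = -7 + (0 - 4) = -7 - 4 = -11)
W(R, S) = (-11 + S)**2 (W(R, S) = (S - 11)**2 = (-11 + S)**2)
-W(13, B(5, 5)) = -(-11 + 5*5)**2 = -(-11 + 25)**2 = -1*14**2 = -1*196 = -196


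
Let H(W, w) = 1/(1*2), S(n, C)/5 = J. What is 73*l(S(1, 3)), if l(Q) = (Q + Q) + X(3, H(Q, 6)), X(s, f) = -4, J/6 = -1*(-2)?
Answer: 8468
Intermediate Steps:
J = 12 (J = 6*(-1*(-2)) = 6*2 = 12)
S(n, C) = 60 (S(n, C) = 5*12 = 60)
H(W, w) = 1/2
l(Q) = -4 + 2*Q (l(Q) = (Q + Q) - 4 = 2*Q - 4 = -4 + 2*Q)
73*l(S(1, 3)) = 73*(-4 + 2*60) = 73*(-4 + 120) = 73*116 = 8468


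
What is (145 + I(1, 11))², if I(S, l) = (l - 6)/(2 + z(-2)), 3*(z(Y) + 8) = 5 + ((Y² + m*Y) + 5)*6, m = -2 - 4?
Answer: 268960000/12769 ≈ 21064.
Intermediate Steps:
m = -6
z(Y) = 11/3 - 12*Y + 2*Y² (z(Y) = -8 + (5 + ((Y² - 6*Y) + 5)*6)/3 = -8 + (5 + (5 + Y² - 6*Y)*6)/3 = -8 + (5 + (30 - 36*Y + 6*Y²))/3 = -8 + (35 - 36*Y + 6*Y²)/3 = -8 + (35/3 - 12*Y + 2*Y²) = 11/3 - 12*Y + 2*Y²)
I(S, l) = -18/113 + 3*l/113 (I(S, l) = (l - 6)/(2 + (11/3 - 12*(-2) + 2*(-2)²)) = (-6 + l)/(2 + (11/3 + 24 + 2*4)) = (-6 + l)/(2 + (11/3 + 24 + 8)) = (-6 + l)/(2 + 107/3) = (-6 + l)/(113/3) = (-6 + l)*(3/113) = -18/113 + 3*l/113)
(145 + I(1, 11))² = (145 + (-18/113 + (3/113)*11))² = (145 + (-18/113 + 33/113))² = (145 + 15/113)² = (16400/113)² = 268960000/12769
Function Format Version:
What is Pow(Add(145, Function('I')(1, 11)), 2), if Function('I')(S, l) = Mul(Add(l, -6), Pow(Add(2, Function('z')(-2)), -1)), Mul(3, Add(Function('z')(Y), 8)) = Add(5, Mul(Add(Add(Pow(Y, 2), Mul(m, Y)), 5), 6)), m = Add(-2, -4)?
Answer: Rational(268960000, 12769) ≈ 21064.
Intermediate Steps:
m = -6
Function('z')(Y) = Add(Rational(11, 3), Mul(-12, Y), Mul(2, Pow(Y, 2))) (Function('z')(Y) = Add(-8, Mul(Rational(1, 3), Add(5, Mul(Add(Add(Pow(Y, 2), Mul(-6, Y)), 5), 6)))) = Add(-8, Mul(Rational(1, 3), Add(5, Mul(Add(5, Pow(Y, 2), Mul(-6, Y)), 6)))) = Add(-8, Mul(Rational(1, 3), Add(5, Add(30, Mul(-36, Y), Mul(6, Pow(Y, 2)))))) = Add(-8, Mul(Rational(1, 3), Add(35, Mul(-36, Y), Mul(6, Pow(Y, 2))))) = Add(-8, Add(Rational(35, 3), Mul(-12, Y), Mul(2, Pow(Y, 2)))) = Add(Rational(11, 3), Mul(-12, Y), Mul(2, Pow(Y, 2))))
Function('I')(S, l) = Add(Rational(-18, 113), Mul(Rational(3, 113), l)) (Function('I')(S, l) = Mul(Add(l, -6), Pow(Add(2, Add(Rational(11, 3), Mul(-12, -2), Mul(2, Pow(-2, 2)))), -1)) = Mul(Add(-6, l), Pow(Add(2, Add(Rational(11, 3), 24, Mul(2, 4))), -1)) = Mul(Add(-6, l), Pow(Add(2, Add(Rational(11, 3), 24, 8)), -1)) = Mul(Add(-6, l), Pow(Add(2, Rational(107, 3)), -1)) = Mul(Add(-6, l), Pow(Rational(113, 3), -1)) = Mul(Add(-6, l), Rational(3, 113)) = Add(Rational(-18, 113), Mul(Rational(3, 113), l)))
Pow(Add(145, Function('I')(1, 11)), 2) = Pow(Add(145, Add(Rational(-18, 113), Mul(Rational(3, 113), 11))), 2) = Pow(Add(145, Add(Rational(-18, 113), Rational(33, 113))), 2) = Pow(Add(145, Rational(15, 113)), 2) = Pow(Rational(16400, 113), 2) = Rational(268960000, 12769)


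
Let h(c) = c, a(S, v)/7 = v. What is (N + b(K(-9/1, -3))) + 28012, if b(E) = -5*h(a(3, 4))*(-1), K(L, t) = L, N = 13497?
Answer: 41649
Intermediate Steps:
a(S, v) = 7*v
b(E) = 140 (b(E) = -35*4*(-1) = -5*28*(-1) = -140*(-1) = 140)
(N + b(K(-9/1, -3))) + 28012 = (13497 + 140) + 28012 = 13637 + 28012 = 41649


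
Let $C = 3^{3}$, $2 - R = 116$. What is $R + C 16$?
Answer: $318$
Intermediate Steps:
$R = -114$ ($R = 2 - 116 = -114$)
$C = 27$
$R + C 16 = -114 + 27 \cdot 16 = -114 + 432 = 318$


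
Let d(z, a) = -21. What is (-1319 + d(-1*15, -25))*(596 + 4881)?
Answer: -7339180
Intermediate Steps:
(-1319 + d(-1*15, -25))*(596 + 4881) = (-1319 - 21)*(596 + 4881) = -1340*5477 = -7339180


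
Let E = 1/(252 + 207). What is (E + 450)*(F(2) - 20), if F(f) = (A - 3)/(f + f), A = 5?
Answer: -2685163/306 ≈ -8775.0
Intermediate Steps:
E = 1/459 ≈ 0.0021787
F(f) = 1/f (F(f) = (5 - 3)/(f + f) = 2/((2*f)) = 2*(1/(2*f)) = 1/f)
(E + 450)*(F(2) - 20) = (1/459 + 450)*(1/2 - 20) = 206551*(1/2 - 20)/459 = (206551/459)*(-39/2) = -2685163/306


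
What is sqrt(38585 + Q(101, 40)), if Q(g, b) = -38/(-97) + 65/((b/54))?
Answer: sqrt(1455502363)/194 ≈ 196.65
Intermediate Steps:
Q(g, b) = 38/97 + 3510/b (Q(g, b) = -38*(-1/97) + 65/((b*(1/54))) = 38/97 + 65/((b/54)) = 38/97 + 65*(54/b) = 38/97 + 3510/b)
sqrt(38585 + Q(101, 40)) = sqrt(38585 + (38/97 + 3510/40)) = sqrt(38585 + (38/97 + 3510*(1/40))) = sqrt(38585 + (38/97 + 351/4)) = sqrt(38585 + 34199/388) = sqrt(15005179/388) = sqrt(1455502363)/194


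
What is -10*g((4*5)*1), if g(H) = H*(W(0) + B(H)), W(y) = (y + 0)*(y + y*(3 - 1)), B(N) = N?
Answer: -4000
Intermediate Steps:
W(y) = 3*y² (W(y) = y*(y + y*2) = y*(y + 2*y) = y*(3*y) = 3*y²)
g(H) = H² (g(H) = H*(3*0² + H) = H*(3*0 + H) = H*(0 + H) = H*H = H²)
-10*g((4*5)*1) = -10*((4*5)*1)² = -10*(20*1)² = -10*20² = -10*400 = -4000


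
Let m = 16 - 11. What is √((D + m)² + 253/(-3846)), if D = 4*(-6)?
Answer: √5338836438/3846 ≈ 18.998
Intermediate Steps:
m = 5
D = -24
√((D + m)² + 253/(-3846)) = √((-24 + 5)² + 253/(-3846)) = √((-19)² + 253*(-1/3846)) = √(361 - 253/3846) = √(1388153/3846) = √5338836438/3846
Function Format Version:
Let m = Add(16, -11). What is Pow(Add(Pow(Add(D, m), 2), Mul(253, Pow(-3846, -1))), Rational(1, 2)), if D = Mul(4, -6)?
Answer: Mul(Rational(1, 3846), Pow(5338836438, Rational(1, 2))) ≈ 18.998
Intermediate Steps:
m = 5
D = -24
Pow(Add(Pow(Add(D, m), 2), Mul(253, Pow(-3846, -1))), Rational(1, 2)) = Pow(Add(Pow(Add(-24, 5), 2), Mul(253, Pow(-3846, -1))), Rational(1, 2)) = Pow(Add(Pow(-19, 2), Mul(253, Rational(-1, 3846))), Rational(1, 2)) = Pow(Add(361, Rational(-253, 3846)), Rational(1, 2)) = Pow(Rational(1388153, 3846), Rational(1, 2)) = Mul(Rational(1, 3846), Pow(5338836438, Rational(1, 2)))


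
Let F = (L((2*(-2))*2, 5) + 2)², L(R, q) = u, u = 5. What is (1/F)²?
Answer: 1/2401 ≈ 0.00041649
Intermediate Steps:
L(R, q) = 5
F = 49 (F = (5 + 2)² = 7² = 49)
(1/F)² = (1/49)² = 1/2401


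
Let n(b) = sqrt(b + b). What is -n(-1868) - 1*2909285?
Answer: -2909285 - 2*I*sqrt(934) ≈ -2.9093e+6 - 61.123*I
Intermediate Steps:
n(b) = sqrt(2)*sqrt(b) (n(b) = sqrt(2*b) = sqrt(2)*sqrt(b))
-n(-1868) - 1*2909285 = -sqrt(2)*sqrt(-1868) - 1*2909285 = -sqrt(2)*2*I*sqrt(467) - 2909285 = -2*I*sqrt(934) - 2909285 = -2909285 - 2*I*sqrt(934)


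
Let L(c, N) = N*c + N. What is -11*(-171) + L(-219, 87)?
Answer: -17085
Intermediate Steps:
L(c, N) = N + N*c
-11*(-171) + L(-219, 87) = -11*(-171) + 87*(1 - 219) = 1881 + 87*(-218) = 1881 - 18966 = -17085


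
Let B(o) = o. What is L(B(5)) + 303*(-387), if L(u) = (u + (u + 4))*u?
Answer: -117191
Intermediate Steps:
L(u) = u*(4 + 2*u) (L(u) = (u + (4 + u))*u = (4 + 2*u)*u = u*(4 + 2*u))
L(B(5)) + 303*(-387) = 2*5*(2 + 5) + 303*(-387) = 2*5*7 - 117261 = 70 - 117261 = -117191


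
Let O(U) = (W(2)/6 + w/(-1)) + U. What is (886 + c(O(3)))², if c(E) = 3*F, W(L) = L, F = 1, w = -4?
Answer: 790321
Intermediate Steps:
O(U) = 13/3 + U (O(U) = (2/6 - 4/(-1)) + U = (2*(⅙) - 4*(-1)) + U = (⅓ + 4) + U = 13/3 + U)
c(E) = 3 (c(E) = 3*1 = 3)
(886 + c(O(3)))² = (886 + 3)² = 889² = 790321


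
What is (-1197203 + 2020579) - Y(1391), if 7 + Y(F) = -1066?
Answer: 824449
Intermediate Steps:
Y(F) = -1073 (Y(F) = -7 - 1066 = -1073)
(-1197203 + 2020579) - Y(1391) = (-1197203 + 2020579) - 1*(-1073) = 823376 + 1073 = 824449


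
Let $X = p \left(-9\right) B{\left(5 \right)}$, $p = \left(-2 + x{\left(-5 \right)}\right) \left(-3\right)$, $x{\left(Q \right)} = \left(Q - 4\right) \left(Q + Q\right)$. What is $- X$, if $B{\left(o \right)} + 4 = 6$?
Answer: $-4752$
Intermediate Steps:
$x{\left(Q \right)} = 2 Q \left(-4 + Q\right)$ ($x{\left(Q \right)} = \left(-4 + Q\right) 2 Q = 2 Q \left(-4 + Q\right)$)
$B{\left(o \right)} = 2$ ($B{\left(o \right)} = -4 + 6 = 2$)
$p = -264$ ($p = \left(-2 + 2 \left(-5\right) \left(-4 - 5\right)\right) \left(-3\right) = \left(-2 + 2 \left(-5\right) \left(-9\right)\right) \left(-3\right) = \left(-2 + 90\right) \left(-3\right) = 88 \left(-3\right) = -264$)
$X = 4752$ ($X = \left(-264\right) \left(-9\right) 2 = 2376 \cdot 2 = 4752$)
$- X = \left(-1\right) 4752 = -4752$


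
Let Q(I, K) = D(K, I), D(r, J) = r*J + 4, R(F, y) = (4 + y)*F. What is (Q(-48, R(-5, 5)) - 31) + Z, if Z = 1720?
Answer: 3853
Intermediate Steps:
R(F, y) = F*(4 + y)
D(r, J) = 4 + J*r (D(r, J) = J*r + 4 = 4 + J*r)
Q(I, K) = 4 + I*K
(Q(-48, R(-5, 5)) - 31) + Z = ((4 - (-240)*(4 + 5)) - 31) + 1720 = ((4 - (-240)*9) - 31) + 1720 = ((4 - 48*(-45)) - 31) + 1720 = ((4 + 2160) - 31) + 1720 = (2164 - 31) + 1720 = 2133 + 1720 = 3853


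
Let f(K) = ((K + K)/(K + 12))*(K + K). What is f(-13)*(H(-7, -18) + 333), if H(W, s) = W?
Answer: -220376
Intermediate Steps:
f(K) = 4*K²/(12 + K) (f(K) = ((2*K)/(12 + K))*(2*K) = (2*K/(12 + K))*(2*K) = 4*K²/(12 + K))
f(-13)*(H(-7, -18) + 333) = (4*(-13)²/(12 - 13))*(-7 + 333) = (4*169/(-1))*326 = (4*169*(-1))*326 = -676*326 = -220376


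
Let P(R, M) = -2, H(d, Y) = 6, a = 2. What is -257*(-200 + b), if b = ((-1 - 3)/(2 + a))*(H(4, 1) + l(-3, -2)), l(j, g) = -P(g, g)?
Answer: 53456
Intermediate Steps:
l(j, g) = 2 (l(j, g) = -1*(-2) = 2)
b = -8 (b = ((-1 - 3)/(2 + 2))*(6 + 2) = -4/4*8 = -4*1/4*8 = -1*8 = -8)
-257*(-200 + b) = -257*(-200 - 8) = -257*(-208) = 53456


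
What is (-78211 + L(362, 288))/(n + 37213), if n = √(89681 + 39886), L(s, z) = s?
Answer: -2896994837/1384677802 + 77849*√129567/1384677802 ≈ -2.0719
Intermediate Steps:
n = √129567 ≈ 359.95
(-78211 + L(362, 288))/(n + 37213) = (-78211 + 362)/(√129567 + 37213) = -77849/(37213 + √129567)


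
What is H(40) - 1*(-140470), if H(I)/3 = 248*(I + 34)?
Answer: 195526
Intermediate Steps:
H(I) = 25296 + 744*I (H(I) = 3*(248*(I + 34)) = 3*(248*(34 + I)) = 3*(8432 + 248*I) = 25296 + 744*I)
H(40) - 1*(-140470) = (25296 + 744*40) - 1*(-140470) = (25296 + 29760) + 140470 = 55056 + 140470 = 195526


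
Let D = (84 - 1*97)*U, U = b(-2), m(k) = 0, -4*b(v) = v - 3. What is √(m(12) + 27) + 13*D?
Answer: -845/4 + 3*√3 ≈ -206.05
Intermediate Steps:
b(v) = ¾ - v/4 (b(v) = -(v - 3)/4 = -(-3 + v)/4 = ¾ - v/4)
U = 5/4 (U = ¾ - ¼*(-2) = ¾ + ½ = 5/4 ≈ 1.2500)
D = -65/4 (D = (84 - 1*97)*(5/4) = (84 - 97)*(5/4) = -13*5/4 = -65/4 ≈ -16.250)
√(m(12) + 27) + 13*D = √(0 + 27) + 13*(-65/4) = √27 - 845/4 = 3*√3 - 845/4 = -845/4 + 3*√3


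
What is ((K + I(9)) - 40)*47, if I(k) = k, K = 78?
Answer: 2209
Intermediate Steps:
((K + I(9)) - 40)*47 = ((78 + 9) - 40)*47 = (87 - 40)*47 = 47*47 = 2209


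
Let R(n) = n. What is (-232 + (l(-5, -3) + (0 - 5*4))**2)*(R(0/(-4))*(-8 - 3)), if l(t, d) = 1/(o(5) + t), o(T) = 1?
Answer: 0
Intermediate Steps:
l(t, d) = 1/(1 + t)
(-232 + (l(-5, -3) + (0 - 5*4))**2)*(R(0/(-4))*(-8 - 3)) = (-232 + (1/(1 - 5) + (0 - 5*4))**2)*((0/(-4))*(-8 - 3)) = (-232 + (1/(-4) + (0 - 20))**2)*((0*(-1/4))*(-11)) = (-232 + (-1/4 - 20)**2)*(0*(-11)) = (-232 + (-81/4)**2)*0 = (-232 + 6561/16)*0 = (2849/16)*0 = 0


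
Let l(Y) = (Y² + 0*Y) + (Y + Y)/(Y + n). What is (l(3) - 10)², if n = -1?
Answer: 4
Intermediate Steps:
l(Y) = Y² + 2*Y/(-1 + Y) (l(Y) = (Y² + 0*Y) + (Y + Y)/(Y - 1) = (Y² + 0) + (2*Y)/(-1 + Y) = Y² + 2*Y/(-1 + Y))
(l(3) - 10)² = (3*(2 + 3² - 1*3)/(-1 + 3) - 10)² = (3*(2 + 9 - 3)/2 - 10)² = (3*(½)*8 - 10)² = (12 - 10)² = 2² = 4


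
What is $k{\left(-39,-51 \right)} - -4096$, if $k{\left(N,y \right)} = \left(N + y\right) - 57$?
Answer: $3949$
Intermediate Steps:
$k{\left(N,y \right)} = -57 + N + y$
$k{\left(-39,-51 \right)} - -4096 = \left(-57 - 39 - 51\right) - -4096 = -147 + 4096 = 3949$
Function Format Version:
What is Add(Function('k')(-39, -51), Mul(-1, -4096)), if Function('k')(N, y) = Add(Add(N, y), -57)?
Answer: 3949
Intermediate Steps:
Function('k')(N, y) = Add(-57, N, y)
Add(Function('k')(-39, -51), Mul(-1, -4096)) = Add(Add(-57, -39, -51), Mul(-1, -4096)) = Add(-147, 4096) = 3949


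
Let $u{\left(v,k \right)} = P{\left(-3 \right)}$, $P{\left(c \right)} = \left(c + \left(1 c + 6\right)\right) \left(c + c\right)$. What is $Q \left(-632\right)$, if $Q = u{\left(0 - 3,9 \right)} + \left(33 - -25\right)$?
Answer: $-36656$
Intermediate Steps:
$P{\left(c \right)} = 2 c \left(6 + 2 c\right)$ ($P{\left(c \right)} = \left(c + \left(c + 6\right)\right) 2 c = \left(c + \left(6 + c\right)\right) 2 c = \left(6 + 2 c\right) 2 c = 2 c \left(6 + 2 c\right)$)
$u{\left(v,k \right)} = 0$ ($u{\left(v,k \right)} = 4 \left(-3\right) \left(3 - 3\right) = 4 \left(-3\right) 0 = 0$)
$Q = 58$ ($Q = 0 + \left(33 - -25\right) = 0 + \left(33 + 25\right) = 0 + 58 = 58$)
$Q \left(-632\right) = 58 \left(-632\right) = -36656$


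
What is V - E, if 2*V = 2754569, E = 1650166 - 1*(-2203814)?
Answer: -4953391/2 ≈ -2.4767e+6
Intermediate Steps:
E = 3853980 (E = 1650166 + 2203814 = 3853980)
V = 2754569/2 (V = (½)*2754569 = 2754569/2 ≈ 1.3773e+6)
V - E = 2754569/2 - 1*3853980 = 2754569/2 - 3853980 = -4953391/2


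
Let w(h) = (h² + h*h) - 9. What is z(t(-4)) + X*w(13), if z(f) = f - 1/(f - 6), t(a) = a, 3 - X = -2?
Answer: 16411/10 ≈ 1641.1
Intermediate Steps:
X = 5 (X = 3 - 1*(-2) = 3 + 2 = 5)
w(h) = -9 + 2*h² (w(h) = (h² + h²) - 9 = 2*h² - 9 = -9 + 2*h²)
z(f) = f - 1/(-6 + f)
z(t(-4)) + X*w(13) = (-1 + (-4)² - 6*(-4))/(-6 - 4) + 5*(-9 + 2*13²) = (-1 + 16 + 24)/(-10) + 5*(-9 + 2*169) = -⅒*39 + 5*(-9 + 338) = -39/10 + 5*329 = -39/10 + 1645 = 16411/10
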